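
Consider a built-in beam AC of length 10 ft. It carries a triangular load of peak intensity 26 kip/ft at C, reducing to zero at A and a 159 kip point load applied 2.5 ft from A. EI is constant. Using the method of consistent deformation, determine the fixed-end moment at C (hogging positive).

M_C = 204.5 kip·ft

Release both end moments; the primary structure is a simply-supported span AC with redundants M_A and M_C.
Simple-span end rotations at A and C under the given loads:
  at A: triangular load, peak 26: 7w₀L³/(360EI) = 505.6/EI
  at C: triangular load, peak 26: w₀L³/(45EI) = 577.8/EI
  at A: point load 159 at a = 2.5: Pab(L + b)/(6LEI) = 869.5/EI
  at C: point load 159 at a = 2.5: Pab(L + a)/(6LEI) = 621.1/EI
  θ_A0 = 1375/EI,  θ_C0 = 1199/EI
Flexibility coefficients: a unit moment at one end gives L/(3EI) there and L/(6EI) at the far end, so f₁₁ = f₂₂ = 3.333/EI and f₁₂ = f₂₁ = 1.667/EI.
Compatibility — zero rotation at each built-in end:
  3.333 M_A + 1.667 M_C = 1375
  1.667 M_A + 3.333 M_C = 1199
Solving the pair gives M_A = 310.3 kip·ft and M_C = 204.5 kip·ft (hogging).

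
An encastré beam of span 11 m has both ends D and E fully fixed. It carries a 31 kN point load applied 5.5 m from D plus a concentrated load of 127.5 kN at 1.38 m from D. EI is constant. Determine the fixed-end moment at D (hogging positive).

M_D = 177.2 kN·m

Take the two fixed-end moments M_D, M_E as redundants; the released structure is the simple span DE.
On the primary (simply-supported) span, the end slopes from the loading are:
  at D: point load 31 at a = 5.5: Pab(L + b)/(6LEI) = 234.4/EI
  at E: point load 31 at a = 5.5: Pab(L + a)/(6LEI) = 234.4/EI
  at D: point load 127.5 at a = 1.38: Pab(L + b)/(6LEI) = 528.8/EI
  at E: point load 127.5 at a = 1.38: Pab(L + a)/(6LEI) = 317.5/EI
  θ_D0 = 763.3/EI,  θ_E0 = 551.9/EI
Flexibility coefficients: a unit moment at one end gives L/(3EI) there and L/(6EI) at the far end, so f₁₁ = f₂₂ = 3.667/EI and f₁₂ = f₂₁ = 1.833/EI.
Compatibility — zero rotation at each built-in end:
  3.667 M_D + 1.833 M_E = 763.3
  1.833 M_D + 3.667 M_E = 551.9
Solving the pair gives M_D = 177.2 kN·m and M_E = 61.93 kN·m (hogging).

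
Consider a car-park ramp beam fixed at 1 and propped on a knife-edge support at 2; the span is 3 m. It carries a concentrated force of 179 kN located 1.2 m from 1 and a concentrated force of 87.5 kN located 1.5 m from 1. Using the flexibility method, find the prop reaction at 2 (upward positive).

R_2 = 64.58 kN

Remove the prop at 2; the released (primary) structure is a cantilever built in at 1.
Free-end deflection of the primary structure under the applied loading (downward +):
  point load 179 at a = 1.2: Pa²(3L − a)/(6EI) = 335.1/EI
  point load 87.5 at a = 1.5: Pa²(3L − a)/(6EI) = 246.1/EI
  δ_0 = 581.2/EI
Tip deflection under a unit load at 2: L³/(3EI) = 9/EI.
The prop prevents deflection at 2: R_2 = δ_0/δ_{22} = 581.2/9 = 64.58 kN.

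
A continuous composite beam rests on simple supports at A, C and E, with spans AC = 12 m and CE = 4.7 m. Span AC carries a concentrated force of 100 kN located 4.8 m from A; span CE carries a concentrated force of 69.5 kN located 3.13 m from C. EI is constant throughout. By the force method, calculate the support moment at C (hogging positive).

Insert a hinge at C; M_C is the redundant, and each span becomes simply supported.
End slopes at the hinge C, treating each span as simply supported:
  span AC: point load 100 at a = 4.8: Pab(L + a)/(6LEI) = 806.4/EI
  span CE: point load 69.5 at a = 3.13: Pab(L + b)/(6LEI) = 75.94/EI
  relative rotation θ_0 = (806.4 + 75.94)/EI = 882.3/EI
A unit hogging moment at C produces rotation L₁/(3EI) + L₂/(3EI) = 5.567/EI.
Compatibility: M_C·(L₁+L₂)/(3EI) = θ_0, giving M_C = 158.5 kN·m (hogging).

M_C = 158.5 kN·m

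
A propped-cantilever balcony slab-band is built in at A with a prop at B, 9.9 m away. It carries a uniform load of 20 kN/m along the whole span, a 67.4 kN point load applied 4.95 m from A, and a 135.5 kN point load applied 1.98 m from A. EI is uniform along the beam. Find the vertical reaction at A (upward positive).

Release the roller at B. Primary structure: cantilever fixed at A.
Downward deflection at the released point B due to the loads:
  UDL 20: wL⁴/(8EI) = 24015/EI
  point load 67.4 at a = 4.95: Pa²(3L − a)/(6EI) = 6812/EI
  point load 135.5 at a = 1.98: Pa²(3L − a)/(6EI) = 2454/EI
  δ_0 = 33281/EI
Tip deflection under a unit load at B: L³/(3EI) = 323.4/EI.
The prop prevents deflection at B: R_B = δ_0/δ_{BB} = 33281/323.4 = 102.9 kN.
Vertical equilibrium: R_A = ΣP − R_B = 400.9 − 102.9 = 298 kN.

R_A = 298 kN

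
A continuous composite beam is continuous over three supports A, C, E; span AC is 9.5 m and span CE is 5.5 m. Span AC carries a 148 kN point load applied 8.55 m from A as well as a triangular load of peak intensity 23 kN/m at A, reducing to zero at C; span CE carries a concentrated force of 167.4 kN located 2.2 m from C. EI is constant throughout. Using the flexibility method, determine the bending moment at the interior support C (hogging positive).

M_C = 217.6 kN·m

Take M_C as the redundant. Released structure: two simple spans AC and CE with a hinge at C.
Rotations at C on the released spans (each span's end-slope, ×1/EI):
  span AC: point load 148 at a = 8.55: Pab(L + a)/(6LEI) = 380.7/EI
  span AC: triangular load, peak 23: 7w₀L³/(360EI) = 383.4/EI
  span CE: point load 167.4 at a = 2.2: Pab(L + b)/(6LEI) = 324.1/EI
  relative rotation θ_0 = (764.1 + 324.1)/EI = 1088/EI
A unit hogging moment at C produces rotation L₁/(3EI) + L₂/(3EI) = 5/EI.
Compatibility: M_C·(L₁+L₂)/(3EI) = θ_0, giving M_C = 217.6 kN·m (hogging).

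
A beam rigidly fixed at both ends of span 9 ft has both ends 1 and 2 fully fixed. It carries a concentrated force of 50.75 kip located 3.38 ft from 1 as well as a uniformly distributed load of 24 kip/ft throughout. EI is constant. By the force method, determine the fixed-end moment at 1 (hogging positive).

Take the two fixed-end moments M_1, M_2 as redundants; the released structure is the simple span 12.
Simple-span end rotations at 1 and 2 under the given loads:
  at 1: point load 50.75 at a = 3.38: Pab(L + b)/(6LEI) = 261/EI
  at 2: point load 50.75 at a = 3.38: Pab(L + a)/(6LEI) = 221/EI
  at 1: UDL 24: wL³/(24EI) = 729/EI
  at 2: UDL 24: wL³/(24EI) = 729/EI
  θ_10 = 990/EI,  θ_20 = 950/EI
Flexibility coefficients: a unit moment at one end gives L/(3EI) there and L/(6EI) at the far end, so f₁₁ = f₂₂ = 3/EI and f₁₂ = f₂₁ = 1.5/EI.
Compatibility — zero rotation at each built-in end:
  3 M_1 + 1.5 M_2 = 990
  1.5 M_1 + 3 M_2 = 950
Solving the pair gives M_1 = 228.9 kip·ft and M_2 = 202.2 kip·ft (hogging).

M_1 = 228.9 kip·ft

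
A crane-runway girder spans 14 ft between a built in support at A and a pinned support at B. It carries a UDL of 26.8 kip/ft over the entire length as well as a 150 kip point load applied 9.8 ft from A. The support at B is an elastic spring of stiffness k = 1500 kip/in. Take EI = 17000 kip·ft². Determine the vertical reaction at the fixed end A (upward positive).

Choose R_B as the redundant. The primary structure is the cantilever fixed at A.
Free-end deflection of the primary structure under the applied loading (downward +):
  UDL 26.8: wL⁴/(8EI) = 128694/EI
  point load 150 at a = 9.8: Pa²(3L − a)/(6EI) = 77312/EI
  δ_0 = 206006/EI
Flexibility coefficient — unit upward force at B: δ_{BB} = L³/(3EI) = 914.7/EI.
With EI = 17000 kip·ft²: δ_0 = 12.118 ft and δ_{BB} = 0.053804 ft/kip.
Compatibility — the spring shortens by R_B/k under the reaction it provides: δ_0 − R_B·δ_{BB} = R_B/k. With 1/k = 1/(1500×12) ft/kip = 0.000056 ft/kip, R_B = δ_0 / (δ_{BB} + 1/k) = 12.118 / (0.053804 + 0.000056) = 225 kip.
Vertical equilibrium: R_A = ΣP − R_B = 525.2 − 225 = 300.2 kip.

R_A = 300.2 kip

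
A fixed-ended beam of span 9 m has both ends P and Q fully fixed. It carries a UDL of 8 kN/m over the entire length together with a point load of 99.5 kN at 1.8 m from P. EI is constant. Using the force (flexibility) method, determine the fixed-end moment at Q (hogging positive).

Release both end moments; the primary structure is a simply-supported span PQ with redundants M_P and M_Q.
Simple-span end rotations at P and Q under the given loads:
  at P: UDL 8: wL³/(24EI) = 243/EI
  at Q: UDL 8: wL³/(24EI) = 243/EI
  at P: point load 99.5 at a = 1.8: Pab(L + b)/(6LEI) = 386.9/EI
  at Q: point load 99.5 at a = 1.8: Pab(L + a)/(6LEI) = 257.9/EI
  θ_P0 = 629.9/EI,  θ_Q0 = 500.9/EI
Flexibility coefficients: a unit moment at one end gives L/(3EI) there and L/(6EI) at the far end, so f₁₁ = f₂₂ = 3/EI and f₁₂ = f₂₁ = 1.5/EI.
Compatibility — zero rotation at each built-in end:
  3 M_P + 1.5 M_Q = 629.9
  1.5 M_P + 3 M_Q = 500.9
Solving the pair gives M_P = 168.6 kN·m and M_Q = 82.66 kN·m (hogging).

M_Q = 82.66 kN·m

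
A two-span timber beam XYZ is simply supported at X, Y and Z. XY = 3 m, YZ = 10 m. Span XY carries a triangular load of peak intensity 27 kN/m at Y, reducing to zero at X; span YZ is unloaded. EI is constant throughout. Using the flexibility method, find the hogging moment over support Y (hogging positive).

Release continuity at Y by inserting a hinge; the redundant is the internal moment M_Y. The primary structure is two simply-supported spans XY and YZ.
End slopes at the hinge Y, treating each span as simply supported:
  span XY: triangular load, peak 27: w₀L³/(45EI) = 16.2/EI
  relative rotation θ_0 = (16.2 + 0)/EI = 16.2/EI
A unit hogging moment at Y produces rotation L₁/(3EI) + L₂/(3EI) = 4.333/EI.
Slope continuity at Y: θ_0 = M_Y·4.333/EI, so M_Y = 16.2/4.333 = 3.738 kN·m (hogging).

M_Y = 3.738 kN·m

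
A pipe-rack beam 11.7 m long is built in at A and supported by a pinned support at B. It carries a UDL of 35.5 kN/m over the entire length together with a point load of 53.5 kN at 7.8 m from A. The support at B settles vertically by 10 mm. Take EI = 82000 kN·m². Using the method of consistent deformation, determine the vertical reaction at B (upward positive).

R_B = 182 kN

Release the roller at B. Primary structure: cantilever fixed at A.
Deflection at B on the released cantilever, summing each load's contribution:
  UDL 35.5: wL⁴/(8EI) = 83154/EI
  point load 53.5 at a = 7.8: Pa²(3L − a)/(6EI) = 14810/EI
  δ_0 = 97964/EI
Flexibility coefficient — unit upward force at B: δ_{BB} = L³/(3EI) = 533.9/EI.
With EI = 82000 kN·m²: δ_0 = 1.1947 m and δ_{BB} = 0.006511 m/kN.
Compatibility — the beam at B must follow the support down by 0.01 m: δ_0 − R_B·δ_{BB} = 0.01, so R_B = (1.1947 − 0.01)/0.006511 = 182 kN.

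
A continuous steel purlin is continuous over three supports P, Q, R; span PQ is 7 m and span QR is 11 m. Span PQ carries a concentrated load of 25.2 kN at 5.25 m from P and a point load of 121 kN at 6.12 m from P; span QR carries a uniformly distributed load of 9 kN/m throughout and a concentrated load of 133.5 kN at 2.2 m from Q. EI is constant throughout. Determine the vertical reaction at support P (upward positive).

R_P = -15.29 kN

Insert a hinge at Q; M_Q is the redundant, and each span becomes simply supported.
Rotations at Q on the released spans (each span's end-slope, ×1/EI):
  span PQ: point load 25.2 at a = 5.25: Pab(L + a)/(6LEI) = 67.53/EI
  span PQ: point load 121 at a = 6.12: Pab(L + a)/(6LEI) = 203.6/EI
  span QR: UDL 9: wL³/(24EI) = 499.1/EI
  span QR: point load 133.5 at a = 2.2: Pab(L + b)/(6LEI) = 775.4/EI
  relative rotation θ_0 = (271.1 + 1274)/EI = 1546/EI
A unit hogging moment at Q produces rotation L₁/(3EI) + L₂/(3EI) = 6/EI.
Compatibility: M_Q·(L₁+L₂)/(3EI) = θ_0, giving M_Q = 257.6 kN·m (hogging).
Span PQ, ΣM about P with M_Q applied at Q: R_Q^{PQ}·7 = 872.8 + 257.6, so R_Q^{PQ} = 161.5 kN and R_P = 146.2 − 161.5 = -15.29 kN.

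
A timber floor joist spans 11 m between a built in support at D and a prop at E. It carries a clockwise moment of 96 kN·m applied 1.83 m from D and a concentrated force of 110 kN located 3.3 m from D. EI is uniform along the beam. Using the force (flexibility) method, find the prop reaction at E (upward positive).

R_E = 17.36 kN

Take the reaction at E as the redundant and release it; the primary structure is a cantilever fixed at D.
Deflection at E on the released cantilever, summing each load's contribution:
  clockwise couple 96 at a = 1.83: M₀a(2L − a)/(2EI) = 1772/EI
  point load 110 at a = 3.3: Pa²(3L − a)/(6EI) = 5930/EI
  δ_0 = 7701/EI
Flexibility coefficient — unit upward force at E: δ_{EE} = L³/(3EI) = 443.7/EI.
The prop prevents deflection at E: R_E = δ_0/δ_{EE} = 7701/443.7 = 17.36 kN.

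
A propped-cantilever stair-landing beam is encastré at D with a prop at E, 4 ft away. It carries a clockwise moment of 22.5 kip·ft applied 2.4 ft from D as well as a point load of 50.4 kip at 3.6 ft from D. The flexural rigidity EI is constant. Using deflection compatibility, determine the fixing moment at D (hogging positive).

Take the reaction at E as the redundant and release it; the primary structure is a cantilever fixed at D.
Downward deflection at the released point E due to the loads:
  clockwise couple 22.5 at a = 2.4: M₀a(2L − a)/(2EI) = 151.2/EI
  point load 50.4 at a = 3.6: Pa²(3L − a)/(6EI) = 914.5/EI
  δ_0 = 1066/EI
Flexibility coefficient — unit upward force at E: δ_{EE} = L³/(3EI) = 21.33/EI.
Compatibility at E: δ_0 − R_E·δ_{EE} = 0, so R_E = 1066/21.33 = 49.95 kip.
Moment equilibrium about D: M_D = Σ(load moments about D) − R_E·L = 203.9 − 49.95×4 = 4.129 kip·ft.

M_D = 4.129 kip·ft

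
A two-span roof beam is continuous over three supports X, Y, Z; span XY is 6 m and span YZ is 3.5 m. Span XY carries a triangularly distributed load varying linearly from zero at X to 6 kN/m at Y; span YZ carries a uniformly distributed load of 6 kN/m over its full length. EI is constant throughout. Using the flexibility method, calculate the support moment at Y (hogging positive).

M_Y = 12.48 kN·m

Release continuity at Y by inserting a hinge; the redundant is the internal moment M_Y. The primary structure is two simply-supported spans XY and YZ.
End slopes at the hinge Y, treating each span as simply supported:
  span XY: triangular load, peak 6: w₀L³/(45EI) = 28.8/EI
  span YZ: UDL 6: wL³/(24EI) = 10.72/EI
  relative rotation θ_0 = (28.8 + 10.72)/EI = 39.52/EI
A unit hogging moment at Y produces rotation L₁/(3EI) + L₂/(3EI) = 3.167/EI.
Compatibility: M_Y·(L₁+L₂)/(3EI) = θ_0, giving M_Y = 12.48 kN·m (hogging).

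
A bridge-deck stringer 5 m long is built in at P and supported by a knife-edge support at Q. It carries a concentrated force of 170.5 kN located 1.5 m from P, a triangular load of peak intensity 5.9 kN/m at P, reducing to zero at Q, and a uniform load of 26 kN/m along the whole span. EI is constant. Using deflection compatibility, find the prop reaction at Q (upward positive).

R_Q = 72.42 kN

Remove the prop at Q; the released (primary) structure is a cantilever built in at P.
Free-end deflection of the primary structure under the applied loading (downward +):
  point load 170.5 at a = 1.5: Pa²(3L − a)/(6EI) = 863.2/EI
  triangular load, peak 5.9 at the fixed end: w₀L⁴/(30EI) = 122.9/EI
  UDL 26: wL⁴/(8EI) = 2031/EI
  δ_0 = 3017/EI
Flexibility coefficient — unit upward force at Q: δ_{QQ} = L³/(3EI) = 41.67/EI.
Compatibility at Q: δ_0 − R_Q·δ_{QQ} = 0, so R_Q = 3017/41.67 = 72.42 kN.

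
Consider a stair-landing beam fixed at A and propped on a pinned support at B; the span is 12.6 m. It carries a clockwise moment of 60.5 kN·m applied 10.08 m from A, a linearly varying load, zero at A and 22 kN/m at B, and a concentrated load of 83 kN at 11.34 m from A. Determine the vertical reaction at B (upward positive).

Remove the prop at B; the released (primary) structure is a cantilever built in at A.
Deflection at B on the released cantilever, summing each load's contribution:
  clockwise couple 60.5 at a = 10.08: M₀a(2L − a)/(2EI) = 4610/EI
  triangular load, peak 22 at the free end: 11w₀L⁴/(120EI) = 50830/EI
  point load 83 at a = 11.34: Pa²(3L − a)/(6EI) = 47070/EI
  δ_0 = 102510/EI
Tip deflection under a unit load at B: L³/(3EI) = 666.8/EI.
Compatibility at B: δ_0 − R_B·δ_{BB} = 0, so R_B = 102510/666.8 = 153.7 kN.

R_B = 153.7 kN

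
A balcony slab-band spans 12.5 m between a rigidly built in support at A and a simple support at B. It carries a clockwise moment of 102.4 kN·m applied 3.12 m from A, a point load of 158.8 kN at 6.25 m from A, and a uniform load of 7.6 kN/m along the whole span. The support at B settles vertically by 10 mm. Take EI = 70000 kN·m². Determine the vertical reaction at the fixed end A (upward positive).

R_A = 164.3 kN

Release the roller at B. Primary structure: cantilever fixed at A.
Deflection at B on the released cantilever, summing each load's contribution:
  clockwise couple 102.4 at a = 3.12: M₀a(2L − a)/(2EI) = 3495/EI
  point load 158.8 at a = 6.25: Pa²(3L − a)/(6EI) = 32308/EI
  UDL 7.6: wL⁴/(8EI) = 23193/EI
  δ_0 = 58997/EI
Tip deflection under a unit load at B: L³/(3EI) = 651/EI.
With EI = 70000 kN·m²: δ_0 = 0.84281 m and δ_{BB} = 0.009301 m/kN.
Compatibility — the beam at B must follow the support down by 0.01 m: δ_0 − R_B·δ_{BB} = 0.01, so R_B = (0.84281 − 0.01)/0.009301 = 89.54 kN.
Vertical equilibrium: R_A = ΣP − R_B = 253.8 − 89.54 = 164.3 kN.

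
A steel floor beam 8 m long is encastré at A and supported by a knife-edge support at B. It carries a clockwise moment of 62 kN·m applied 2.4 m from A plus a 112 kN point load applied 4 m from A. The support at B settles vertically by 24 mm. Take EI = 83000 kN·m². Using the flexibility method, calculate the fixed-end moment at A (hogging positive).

M_A = 275.9 kN·m

Take the reaction at B as the redundant and release it; the primary structure is a cantilever fixed at A.
Primary-structure tip deflection at B by superposition:
  clockwise couple 62 at a = 2.4: M₀a(2L − a)/(2EI) = 1012/EI
  point load 112 at a = 4: Pa²(3L − a)/(6EI) = 5973/EI
  δ_0 = 6985/EI
Tip deflection under a unit load at B: L³/(3EI) = 170.7/EI.
With EI = 83000 kN·m²: δ_0 = 0.084159 m and δ_{BB} = 0.002056 m/kN.
Compatibility — the beam at B must follow the support down by 0.024 m: δ_0 − R_B·δ_{BB} = 0.024, so R_B = (0.084159 − 0.024)/0.002056 = 29.26 kN.
Moment equilibrium about A: M_A = Σ(load moments about A) − R_B·L = 510 − 29.26×8 = 275.9 kN·m.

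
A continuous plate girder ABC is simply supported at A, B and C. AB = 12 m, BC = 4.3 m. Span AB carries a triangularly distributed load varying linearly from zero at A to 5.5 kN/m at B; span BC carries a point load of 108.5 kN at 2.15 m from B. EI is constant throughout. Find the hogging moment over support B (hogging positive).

Take M_B as the redundant. Released structure: two simple spans AB and BC with a hinge at B.
Discontinuity in slope at B on the released structure — sum the simple-span end rotations:
  span AB: triangular load, peak 5.5: w₀L³/(45EI) = 211.2/EI
  span BC: point load 108.5 at a = 2.15: Pab(L + b)/(6LEI) = 125.4/EI
  relative rotation θ_0 = (211.2 + 125.4)/EI = 336.6/EI
A unit hogging moment at B produces rotation L₁/(3EI) + L₂/(3EI) = 5.433/EI.
Compatibility: M_B·(L₁+L₂)/(3EI) = θ_0, giving M_B = 61.95 kN·m (hogging).

M_B = 61.95 kN·m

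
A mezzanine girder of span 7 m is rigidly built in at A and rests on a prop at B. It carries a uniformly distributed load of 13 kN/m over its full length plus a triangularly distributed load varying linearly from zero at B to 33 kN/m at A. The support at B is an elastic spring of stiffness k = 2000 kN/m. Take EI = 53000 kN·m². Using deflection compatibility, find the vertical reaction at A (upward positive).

Remove the prop at B; the released (primary) structure is a cantilever built in at A.
Primary-structure tip deflection at B by superposition:
  UDL 13: wL⁴/(8EI) = 3902/EI
  triangular load, peak 33 at the fixed end: w₀L⁴/(30EI) = 2641/EI
  δ_0 = 6543/EI
Flexibility coefficient — unit upward force at B: δ_{BB} = L³/(3EI) = 114.3/EI.
With EI = 53000 kN·m²: δ_0 = 0.12345 m and δ_{BB} = 0.002157 m/kN.
Compatibility — the spring shortens by R_B/k under the reaction it provides: δ_0 − R_B·δ_{BB} = R_B/k. With 1/k = 0.0005 m/kN, R_B = δ_0 / (δ_{BB} + 1/k) = 0.12345 / (0.002157 + 0.0005) = 46.46 kN.
Vertical equilibrium: R_A = ΣP − R_B = 206.5 − 46.46 = 160 kN.

R_A = 160 kN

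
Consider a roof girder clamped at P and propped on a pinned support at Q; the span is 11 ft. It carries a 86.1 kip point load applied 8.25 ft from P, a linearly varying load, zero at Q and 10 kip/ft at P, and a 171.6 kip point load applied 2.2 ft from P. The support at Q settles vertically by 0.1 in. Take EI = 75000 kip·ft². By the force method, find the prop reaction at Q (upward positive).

R_Q = 73.69 kip

Choose R_Q as the redundant. The primary structure is the cantilever fixed at P.
Free-end deflection of the primary structure under the applied loading (downward +):
  point load 86.1 at a = 8.25: Pa²(3L − a)/(6EI) = 24173/EI
  triangular load, peak 10 at the fixed end: w₀L⁴/(30EI) = 4880/EI
  point load 171.6 at a = 2.2: Pa²(3L − a)/(6EI) = 4263/EI
  δ_0 = 33317/EI
Flexibility coefficient — unit upward force at Q: δ_{QQ} = L³/(3EI) = 443.7/EI.
With EI = 75000 kip·ft²: δ_0 = 0.44423 ft and δ_{QQ} = 0.005916 ft/kip.
Compatibility — the beam at Q must follow the support down by 0.008333 ft: δ_0 − R_Q·δ_{QQ} = 0.008333, so R_Q = (0.44423 − 0.008333)/0.005916 = 73.69 kip.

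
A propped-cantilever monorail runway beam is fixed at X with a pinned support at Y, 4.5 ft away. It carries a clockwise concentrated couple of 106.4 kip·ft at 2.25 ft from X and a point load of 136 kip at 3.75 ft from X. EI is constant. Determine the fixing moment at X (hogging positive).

M_X = 36.28 kip·ft

Take the reaction at Y as the redundant and release it; the primary structure is a cantilever fixed at X.
Free-end deflection of the primary structure under the applied loading (downward +):
  clockwise couple 106.4 at a = 2.25: M₀a(2L − a)/(2EI) = 808/EI
  point load 136 at a = 3.75: Pa²(3L − a)/(6EI) = 3108/EI
  δ_0 = 3916/EI
Tip deflection under a unit load at Y: L³/(3EI) = 30.38/EI.
Compatibility at Y: δ_0 − R_Y·δ_{YY} = 0, so R_Y = 3916/30.38 = 128.9 kip.
Moment equilibrium about X: M_X = Σ(load moments about X) − R_Y·L = 616.4 − 128.9×4.5 = 36.28 kip·ft.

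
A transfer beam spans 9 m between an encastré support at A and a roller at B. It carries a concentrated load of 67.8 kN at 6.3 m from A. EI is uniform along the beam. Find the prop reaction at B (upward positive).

Choose R_B as the redundant. The primary structure is the cantilever fixed at A.
Deflection at B on the released cantilever, summing each load's contribution:
  point load 67.8 at a = 6.3: Pa²(3L − a)/(6EI) = 9284/EI
Flexibility coefficient — unit upward force at B: δ_{BB} = L³/(3EI) = 243/EI.
The prop prevents deflection at B: R_B = δ_0/δ_{BB} = 9284/243 = 38.21 kN.

R_B = 38.21 kN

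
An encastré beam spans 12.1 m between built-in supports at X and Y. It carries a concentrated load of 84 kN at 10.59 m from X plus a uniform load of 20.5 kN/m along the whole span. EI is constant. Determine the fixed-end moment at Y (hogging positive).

M_Y = 347.3 kN·m

Release both end moments; the primary structure is a simply-supported span XY with redundants M_X and M_Y.
End rotations of the released simple span under the applied load (×1/EI):
  at X: point load 84 at a = 10.59: Pab(L + b)/(6LEI) = 251.8/EI
  at Y: point load 84 at a = 10.59: Pab(L + a)/(6LEI) = 419.8/EI
  at X: UDL 20.5: wL³/(24EI) = 1513/EI
  at Y: UDL 20.5: wL³/(24EI) = 1513/EI
  θ_X0 = 1765/EI,  θ_Y0 = 1933/EI
Flexibility coefficients: a unit moment at one end gives L/(3EI) there and L/(6EI) at the far end, so f₁₁ = f₂₂ = 4.033/EI and f₁₂ = f₂₁ = 2.017/EI.
Compatibility — zero rotation at each built-in end:
  4.033 M_X + 2.017 M_Y = 1765
  2.017 M_X + 4.033 M_Y = 1933
Solving the pair gives M_X = 264 kN·m and M_Y = 347.3 kN·m (hogging).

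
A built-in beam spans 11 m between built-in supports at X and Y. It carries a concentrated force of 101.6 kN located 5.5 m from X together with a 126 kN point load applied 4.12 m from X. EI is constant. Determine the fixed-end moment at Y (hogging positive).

Release both end moments; the primary structure is a simply-supported span XY with redundants M_X and M_Y.
On the primary (simply-supported) span, the end slopes from the loading are:
  at X: point load 101.6 at a = 5.5: Pab(L + b)/(6LEI) = 768.4/EI
  at Y: point load 101.6 at a = 5.5: Pab(L + a)/(6LEI) = 768.4/EI
  at X: point load 126 at a = 4.12: Pab(L + b)/(6LEI) = 967.6/EI
  at Y: point load 126 at a = 4.12: Pab(L + a)/(6LEI) = 818.2/EI
  θ_X0 = 1736/EI,  θ_Y0 = 1587/EI
Flexibility coefficients: a unit moment at one end gives L/(3EI) there and L/(6EI) at the far end, so f₁₁ = f₂₂ = 3.667/EI and f₁₂ = f₂₁ = 1.833/EI.
Compatibility — zero rotation at each built-in end:
  3.667 M_X + 1.833 M_Y = 1736
  1.833 M_X + 3.667 M_Y = 1587
Solving the pair gives M_X = 342.8 kN·m and M_Y = 261.3 kN·m (hogging).

M_Y = 261.3 kN·m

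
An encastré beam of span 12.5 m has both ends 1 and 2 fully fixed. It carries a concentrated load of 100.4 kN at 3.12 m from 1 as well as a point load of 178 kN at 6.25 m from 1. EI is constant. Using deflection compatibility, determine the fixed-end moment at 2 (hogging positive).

Take the two fixed-end moments M_1, M_2 as redundants; the released structure is the simple span 12.
On the primary (simply-supported) span, the end slopes from the loading are:
  at 1: point load 100.4 at a = 3.12: Pab(L + b)/(6LEI) = 857.2/EI
  at 2: point load 100.4 at a = 3.12: Pab(L + a)/(6LEI) = 611.9/EI
  at 1: point load 178 at a = 6.25: Pab(L + b)/(6LEI) = 1738/EI
  at 2: point load 178 at a = 6.25: Pab(L + a)/(6LEI) = 1738/EI
  θ_10 = 2595/EI,  θ_20 = 2350/EI
Flexibility coefficients: a unit moment at one end gives L/(3EI) there and L/(6EI) at the far end, so f₁₁ = f₂₂ = 4.167/EI and f₁₂ = f₂₁ = 2.083/EI.
Compatibility — zero rotation at each built-in end:
  4.167 M_1 + 2.083 M_2 = 2595
  2.083 M_1 + 4.167 M_2 = 2350
Solving the pair gives M_1 = 454.5 kN·m and M_2 = 336.8 kN·m (hogging).

M_2 = 336.8 kN·m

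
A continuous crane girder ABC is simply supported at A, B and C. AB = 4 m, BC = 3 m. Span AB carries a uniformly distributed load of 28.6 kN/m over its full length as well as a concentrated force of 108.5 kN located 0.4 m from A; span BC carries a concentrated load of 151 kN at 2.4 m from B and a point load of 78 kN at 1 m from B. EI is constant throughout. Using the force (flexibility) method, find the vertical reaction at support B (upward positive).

Take M_B as the redundant. Released structure: two simple spans AB and BC with a hinge at B.
End slopes at the hinge B, treating each span as simply supported:
  span AB: UDL 28.6: wL³/(24EI) = 76.27/EI
  span AB: point load 108.5 at a = 0.4: Pab(L + a)/(6LEI) = 28.64/EI
  span BC: point load 151 at a = 2.4: Pab(L + b)/(6LEI) = 43.49/EI
  span BC: point load 78 at a = 1: Pab(L + b)/(6LEI) = 43.33/EI
  relative rotation θ_0 = (104.9 + 86.82)/EI = 191.7/EI
A unit hogging moment at B produces rotation L₁/(3EI) + L₂/(3EI) = 2.333/EI.
Compatibility: M_B·(L₁+L₂)/(3EI) = θ_0, giving M_B = 82.17 kN·m (hogging).
Span AB, ΣM about A with M_B applied at B: R_B^{AB}·4 = 272.2 + 82.17, so R_B^{AB} = 88.59 kN and R_A = 222.9 − 88.59 = 134.3 kN.
Span BC, ΣM about C: R_B^{BC}·3 = 246.6 + 82.17, so R_B^{BC} = 109.6 kN and R_C = 229 − 109.6 = 119.4 kN.
R_B = 88.59 + 109.6 = 198.2 kN.

R_B = 198.2 kN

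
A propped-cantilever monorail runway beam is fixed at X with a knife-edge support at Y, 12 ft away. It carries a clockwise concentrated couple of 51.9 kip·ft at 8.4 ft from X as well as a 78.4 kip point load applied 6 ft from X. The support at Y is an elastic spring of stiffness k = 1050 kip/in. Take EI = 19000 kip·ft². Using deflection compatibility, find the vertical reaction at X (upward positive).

R_X = 48.08 kip

Take the reaction at Y as the redundant and release it; the primary structure is a cantilever fixed at X.
Primary-structure tip deflection at Y by superposition:
  clockwise couple 51.9 at a = 8.4: M₀a(2L − a)/(2EI) = 3400/EI
  point load 78.4 at a = 6: Pa²(3L − a)/(6EI) = 14112/EI
  δ_0 = 17512/EI
Flexibility coefficient — unit upward force at Y: δ_{YY} = L³/(3EI) = 576/EI.
With EI = 19000 kip·ft²: δ_0 = 0.92171 ft and δ_{YY} = 0.030316 ft/kip.
Compatibility — the spring shortens by R_Y/k under the reaction it provides: δ_0 − R_Y·δ_{YY} = R_Y/k. With 1/k = 1/(1050×12) ft/kip = 0.000079 ft/kip, R_Y = δ_0 / (δ_{YY} + 1/k) = 0.92171 / (0.030316 + 0.000079) = 30.32 kip.
Vertical equilibrium: R_X = ΣP − R_Y = 78.4 − 30.32 = 48.08 kip.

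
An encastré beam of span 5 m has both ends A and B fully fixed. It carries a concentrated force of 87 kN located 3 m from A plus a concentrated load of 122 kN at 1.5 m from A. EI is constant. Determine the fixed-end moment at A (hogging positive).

Release both end moments; the primary structure is a simply-supported span AB with redundants M_A and M_B.
On the primary (simply-supported) span, the end slopes from the loading are:
  at A: point load 87 at a = 3: Pab(L + b)/(6LEI) = 121.8/EI
  at B: point load 87 at a = 3: Pab(L + a)/(6LEI) = 139.2/EI
  at A: point load 122 at a = 1.5: Pab(L + b)/(6LEI) = 181.5/EI
  at B: point load 122 at a = 1.5: Pab(L + a)/(6LEI) = 138.8/EI
  θ_A0 = 303.3/EI,  θ_B0 = 278/EI
Flexibility coefficients: a unit moment at one end gives L/(3EI) there and L/(6EI) at the far end, so f₁₁ = f₂₂ = 1.667/EI and f₁₂ = f₂₁ = 0.8333/EI.
Compatibility — zero rotation at each built-in end:
  1.667 M_A + 0.8333 M_B = 303.3
  0.8333 M_A + 1.667 M_B = 278
Solving the pair gives M_A = 131.4 kN·m and M_B = 101.1 kN·m (hogging).

M_A = 131.4 kN·m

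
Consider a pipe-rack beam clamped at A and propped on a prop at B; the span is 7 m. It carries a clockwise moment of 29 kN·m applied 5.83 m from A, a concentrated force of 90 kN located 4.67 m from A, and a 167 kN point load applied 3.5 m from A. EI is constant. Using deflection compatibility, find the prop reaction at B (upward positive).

R_B = 105 kN

Choose R_B as the redundant. The primary structure is the cantilever fixed at A.
Free-end deflection of the primary structure under the applied loading (downward +):
  clockwise couple 29 at a = 5.83: M₀a(2L − a)/(2EI) = 690.7/EI
  point load 90 at a = 4.67: Pa²(3L − a)/(6EI) = 5342/EI
  point load 167 at a = 3.5: Pa²(3L − a)/(6EI) = 5967/EI
  δ_0 = 12000/EI
Tip deflection under a unit load at B: L³/(3EI) = 114.3/EI.
Compatibility at B: δ_0 − R_B·δ_{BB} = 0, so R_B = 12000/114.3 = 105 kN.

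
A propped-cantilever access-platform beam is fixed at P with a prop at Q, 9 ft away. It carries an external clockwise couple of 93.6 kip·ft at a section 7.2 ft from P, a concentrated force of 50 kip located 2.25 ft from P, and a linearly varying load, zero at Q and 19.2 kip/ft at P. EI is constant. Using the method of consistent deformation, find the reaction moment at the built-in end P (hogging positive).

Take the reaction at Q as the redundant and release it; the primary structure is a cantilever fixed at P.
Downward deflection at the released point Q due to the loads:
  clockwise couple 93.6 at a = 7.2: M₀a(2L − a)/(2EI) = 3639/EI
  point load 50 at a = 2.25: Pa²(3L − a)/(6EI) = 1044/EI
  triangular load, peak 19.2 at the fixed end: w₀L⁴/(30EI) = 4199/EI
  δ_0 = 8882/EI
Tip deflection under a unit load at Q: L³/(3EI) = 243/EI.
Compatibility at Q: δ_0 − R_Q·δ_{QQ} = 0, so R_Q = 8882/243 = 36.55 kip.
Moment equilibrium about P: M_P = Σ(load moments about P) − R_Q·L = 465.3 − 36.55×9 = 136.3 kip·ft.

M_P = 136.3 kip·ft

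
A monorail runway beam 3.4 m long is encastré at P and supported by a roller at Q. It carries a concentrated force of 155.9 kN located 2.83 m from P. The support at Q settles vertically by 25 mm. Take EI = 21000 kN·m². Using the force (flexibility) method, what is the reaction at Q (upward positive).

Release the roller at Q. Primary structure: cantilever fixed at P.
Primary-structure tip deflection at Q by superposition:
  point load 155.9 at a = 2.83: Pa²(3L − a)/(6EI) = 1534/EI
Flexibility coefficient — unit upward force at Q: δ_{QQ} = L³/(3EI) = 13.1/EI.
With EI = 21000 kN·m²: δ_0 = 0.073032 m and δ_{QQ} = 0.000624 m/kN.
Compatibility — the beam at Q must follow the support down by 0.025 m: δ_0 − R_Q·δ_{QQ} = 0.025, so R_Q = (0.073032 − 0.025)/0.000624 = 76.99 kN.

R_Q = 76.99 kN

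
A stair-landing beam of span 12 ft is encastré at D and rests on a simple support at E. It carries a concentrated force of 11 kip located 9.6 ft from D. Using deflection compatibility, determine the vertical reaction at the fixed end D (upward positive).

R_D = 3.256 kip

Release the roller at E. Primary structure: cantilever fixed at D.
Deflection at E on the released cantilever, summing each load's contribution:
  point load 11 at a = 9.6: Pa²(3L − a)/(6EI) = 4461/EI
Flexibility coefficient — unit upward force at E: δ_{EE} = L³/(3EI) = 576/EI.
Compatibility at E: δ_0 − R_E·δ_{EE} = 0, so R_E = 4461/576 = 7.744 kip.
Vertical equilibrium: R_D = ΣP − R_E = 11 − 7.744 = 3.256 kip.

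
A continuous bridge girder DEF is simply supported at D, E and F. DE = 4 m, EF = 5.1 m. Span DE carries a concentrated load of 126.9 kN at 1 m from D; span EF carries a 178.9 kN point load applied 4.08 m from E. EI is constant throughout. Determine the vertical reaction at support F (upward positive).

Insert a hinge at E; M_E is the redundant, and each span becomes simply supported.
Discontinuity in slope at E on the released structure — sum the simple-span end rotations:
  span DE: point load 126.9 at a = 1: Pab(L + a)/(6LEI) = 79.31/EI
  span EF: point load 178.9 at a = 4.08: Pab(L + b)/(6LEI) = 148.9/EI
  relative rotation θ_0 = (79.31 + 148.9)/EI = 228.2/EI
A unit hogging moment at E produces rotation L₁/(3EI) + L₂/(3EI) = 3.033/EI.
Compatibility: M_E·(L₁+L₂)/(3EI) = θ_0, giving M_E = 75.24 kN·m (hogging).
Span EF, ΣM about F: R_E^{EF}·5.1 = 182.5 + 75.24, so R_E^{EF} = 50.53 kN and R_F = 178.9 − 50.53 = 128.4 kN.

R_F = 128.4 kN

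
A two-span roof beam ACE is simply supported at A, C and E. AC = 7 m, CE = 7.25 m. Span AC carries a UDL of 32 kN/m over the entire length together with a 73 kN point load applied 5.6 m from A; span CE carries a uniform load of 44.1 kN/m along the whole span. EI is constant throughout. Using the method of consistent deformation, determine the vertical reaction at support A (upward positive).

Insert a hinge at C; M_C is the redundant, and each span becomes simply supported.
Rotations at C on the released spans (each span's end-slope, ×1/EI):
  span AC: UDL 32: wL³/(24EI) = 457.3/EI
  span AC: point load 73 at a = 5.6: Pab(L + a)/(6LEI) = 171.7/EI
  span CE: UDL 44.1: wL³/(24EI) = 700.2/EI
  relative rotation θ_0 = (629 + 700.2)/EI = 1329/EI
A unit hogging moment at C produces rotation L₁/(3EI) + L₂/(3EI) = 4.75/EI.
Compatibility: M_C·(L₁+L₂)/(3EI) = θ_0, giving M_C = 279.8 kN·m (hogging).
Span AC, ΣM about A with M_C applied at C: R_C^{AC}·7 = 1193 + 279.8, so R_C^{AC} = 210.4 kN and R_A = 297 − 210.4 = 86.62 kN.

R_A = 86.62 kN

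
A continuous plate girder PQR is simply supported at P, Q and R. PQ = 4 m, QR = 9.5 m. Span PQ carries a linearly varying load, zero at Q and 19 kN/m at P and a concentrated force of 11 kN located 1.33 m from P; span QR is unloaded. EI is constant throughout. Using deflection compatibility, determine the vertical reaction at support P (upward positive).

R_P = 30.88 kN

Take M_Q as the redundant. Released structure: two simple spans PQ and QR with a hinge at Q.
Rotations at Q on the released spans (each span's end-slope, ×1/EI):
  span PQ: triangular load, peak 19: 7w₀L³/(360EI) = 23.64/EI
  span PQ: point load 11 at a = 1.33: Pab(L + a)/(6LEI) = 8.675/EI
  relative rotation θ_0 = (32.32 + 0)/EI = 32.32/EI
A unit hogging moment at Q produces rotation L₁/(3EI) + L₂/(3EI) = 4.5/EI.
Slope continuity at Q: θ_0 = M_Q·4.5/EI, so M_Q = 32.32/4.5 = 7.182 kN·m (hogging).
Span PQ, ΣM about P with M_Q applied at Q: R_Q^{PQ}·4 = 65.3 + 7.182, so R_Q^{PQ} = 18.12 kN and R_P = 49 − 18.12 = 30.88 kN.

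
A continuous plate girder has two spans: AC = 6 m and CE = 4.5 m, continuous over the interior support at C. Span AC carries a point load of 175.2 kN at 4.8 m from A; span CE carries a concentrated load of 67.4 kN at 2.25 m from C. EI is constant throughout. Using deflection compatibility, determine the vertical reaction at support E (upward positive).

R_E = 9.062 kN

Take M_C as the redundant. Released structure: two simple spans AC and CE with a hinge at C.
End slopes at the hinge C, treating each span as simply supported:
  span AC: point load 175.2 at a = 4.8: Pab(L + a)/(6LEI) = 302.7/EI
  span CE: point load 67.4 at a = 2.25: Pab(L + b)/(6LEI) = 85.3/EI
  relative rotation θ_0 = (302.7 + 85.3)/EI = 388/EI
A unit hogging moment at C produces rotation L₁/(3EI) + L₂/(3EI) = 3.5/EI.
Slope continuity at C: θ_0 = M_C·3.5/EI, so M_C = 388/3.5 = 110.9 kN·m (hogging).
Span CE, ΣM about E: R_C^{CE}·4.5 = 151.7 + 110.9, so R_C^{CE} = 58.34 kN and R_E = 67.4 − 58.34 = 9.062 kN.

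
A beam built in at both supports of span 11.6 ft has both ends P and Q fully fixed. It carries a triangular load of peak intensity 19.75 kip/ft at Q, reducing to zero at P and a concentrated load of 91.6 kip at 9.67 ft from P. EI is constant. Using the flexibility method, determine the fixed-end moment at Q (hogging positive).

M_Q = 255.7 kip·ft

Take the two fixed-end moments M_P, M_Q as redundants; the released structure is the simple span PQ.
End rotations of the released simple span under the applied load (×1/EI):
  at P: triangular load, peak 19.75: 7w₀L³/(360EI) = 599.4/EI
  at Q: triangular load, peak 19.75: w₀L³/(45EI) = 685.1/EI
  at P: point load 91.6 at a = 9.67: Pab(L + b)/(6LEI) = 332.3/EI
  at Q: point load 91.6 at a = 9.67: Pab(L + a)/(6LEI) = 522.4/EI
  θ_P0 = 931.8/EI,  θ_Q0 = 1208/EI
Flexibility coefficients: a unit moment at one end gives L/(3EI) there and L/(6EI) at the far end, so f₁₁ = f₂₂ = 3.867/EI and f₁₂ = f₂₁ = 1.933/EI.
Compatibility — zero rotation at each built-in end:
  3.867 M_P + 1.933 M_Q = 931.8
  1.933 M_P + 3.867 M_Q = 1208
Solving the pair gives M_P = 113.1 kip·ft and M_Q = 255.7 kip·ft (hogging).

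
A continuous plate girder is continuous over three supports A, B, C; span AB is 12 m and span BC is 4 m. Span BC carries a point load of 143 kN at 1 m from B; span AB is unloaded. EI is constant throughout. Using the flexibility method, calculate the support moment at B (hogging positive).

Release continuity at B by inserting a hinge; the redundant is the internal moment M_B. The primary structure is two simply-supported spans AB and BC.
End slopes at the hinge B, treating each span as simply supported:
  span BC: point load 143 at a = 1: Pab(L + b)/(6LEI) = 125.1/EI
  relative rotation θ_0 = (0 + 125.1)/EI = 125.1/EI
A unit hogging moment at B produces rotation L₁/(3EI) + L₂/(3EI) = 5.333/EI.
Compatibility: M_B·(L₁+L₂)/(3EI) = θ_0, giving M_B = 23.46 kN·m (hogging).

M_B = 23.46 kN·m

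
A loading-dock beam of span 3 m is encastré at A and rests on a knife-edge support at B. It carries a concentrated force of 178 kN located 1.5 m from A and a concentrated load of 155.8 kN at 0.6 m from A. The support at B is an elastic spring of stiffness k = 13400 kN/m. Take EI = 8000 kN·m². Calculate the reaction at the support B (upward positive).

Remove the prop at B; the released (primary) structure is a cantilever built in at A.
Free-end deflection of the primary structure under the applied loading (downward +):
  point load 178 at a = 1.5: Pa²(3L − a)/(6EI) = 500.6/EI
  point load 155.8 at a = 0.6: Pa²(3L − a)/(6EI) = 78.52/EI
  δ_0 = 579.1/EI
Flexibility coefficient — unit upward force at B: δ_{BB} = L³/(3EI) = 9/EI.
With EI = 8000 kN·m²: δ_0 = 0.072394 m and δ_{BB} = 0.001125 m/kN.
Compatibility — the spring shortens by R_B/k under the reaction it provides: δ_0 − R_B·δ_{BB} = R_B/k. With 1/k = 0.000075 m/kN, R_B = δ_0 / (δ_{BB} + 1/k) = 0.072394 / (0.001125 + 0.000075) = 60.35 kN.

R_B = 60.35 kN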